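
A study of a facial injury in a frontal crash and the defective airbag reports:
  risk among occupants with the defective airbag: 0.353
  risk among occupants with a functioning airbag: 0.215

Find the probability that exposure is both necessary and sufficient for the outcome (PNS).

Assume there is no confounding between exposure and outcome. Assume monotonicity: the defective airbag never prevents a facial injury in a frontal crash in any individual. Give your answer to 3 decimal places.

Let p₁ = 0.353, p₀ = 0.215.
Under exogeneity and monotonicity, PNS = p₁ − p₀.
PNS = 0.353 − 0.215 = 0.138

PNS ≈ 0.138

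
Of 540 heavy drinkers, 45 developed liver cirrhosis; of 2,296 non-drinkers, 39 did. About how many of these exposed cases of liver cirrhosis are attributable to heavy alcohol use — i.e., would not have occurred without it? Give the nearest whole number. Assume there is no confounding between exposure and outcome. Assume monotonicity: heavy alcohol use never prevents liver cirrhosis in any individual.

p₁ = P(outcome | exposed) = 45/540 = 0.083333
p₀ = P(outcome | unexposed) = 39/2296 = 0.016986
PN = (p₁ − p₀)/p₁ = (0.083333 − 0.016986) / 0.083333 ≈ 0.79617.
Attributable cases ≈ PN × (exposed cases) = 0.79617 × 45 ≈ 35.83.

about 36 cases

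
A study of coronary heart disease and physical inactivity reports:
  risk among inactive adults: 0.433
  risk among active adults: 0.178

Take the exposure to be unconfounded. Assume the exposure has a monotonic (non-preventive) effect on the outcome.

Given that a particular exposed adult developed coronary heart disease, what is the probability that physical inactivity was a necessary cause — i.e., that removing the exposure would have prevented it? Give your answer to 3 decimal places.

Let p₁ = 0.433, p₀ = 0.178.
Under exogeneity and monotonicity, PN = (p₁ − p₀) / p₁.
PN = (0.433 − 0.178) / 0.433 = 0.255 / 0.433 ≈ 0.5889

PN ≈ 0.589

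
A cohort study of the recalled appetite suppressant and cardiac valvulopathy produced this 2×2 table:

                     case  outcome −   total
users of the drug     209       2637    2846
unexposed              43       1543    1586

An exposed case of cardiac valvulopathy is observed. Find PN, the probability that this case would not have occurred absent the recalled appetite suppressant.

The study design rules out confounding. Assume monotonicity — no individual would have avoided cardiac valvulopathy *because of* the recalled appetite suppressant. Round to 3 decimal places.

PN ≈ 0.631

p₁ = P(outcome | exposed) = 209/2846 = 0.073436
p₀ = P(outcome | unexposed) = 43/1586 = 0.027112
Under exogeneity and monotonicity, PN = (p₁ − p₀)/p₁.
PN = (0.073436 − 0.027112) / 0.073436 ≈ 0.6308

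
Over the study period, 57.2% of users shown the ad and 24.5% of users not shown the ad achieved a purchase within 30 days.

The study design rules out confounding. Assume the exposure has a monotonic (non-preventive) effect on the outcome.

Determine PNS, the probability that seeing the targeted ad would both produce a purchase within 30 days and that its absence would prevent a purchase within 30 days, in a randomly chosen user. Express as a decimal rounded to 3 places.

p₁ = 0.572, p₀ = 0.245.
Under exogeneity and monotonicity, PNS = p₁ − p₀.
PNS = 0.572 − 0.245 = 0.327

PNS ≈ 0.327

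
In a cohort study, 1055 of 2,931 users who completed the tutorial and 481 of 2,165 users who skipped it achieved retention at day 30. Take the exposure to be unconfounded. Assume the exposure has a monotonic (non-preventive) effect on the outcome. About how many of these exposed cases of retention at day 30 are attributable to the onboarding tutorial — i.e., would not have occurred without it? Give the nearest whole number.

p₁ = P(outcome | exposed) = 1055/2931 = 0.35995
p₀ = P(outcome | unexposed) = 481/2165 = 0.22217
PN = (p₁ − p₀)/p₁ = (0.35995 − 0.22217) / 0.35995 ≈ 0.38277.
Attributable cases ≈ PN × (exposed cases) = 0.38277 × 1055 ≈ 403.82.

about 404 cases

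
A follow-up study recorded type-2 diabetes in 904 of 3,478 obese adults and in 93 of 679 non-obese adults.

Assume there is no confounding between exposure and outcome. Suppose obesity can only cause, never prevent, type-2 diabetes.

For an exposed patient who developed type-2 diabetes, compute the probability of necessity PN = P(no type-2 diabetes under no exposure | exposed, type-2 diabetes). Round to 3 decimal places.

p₁ = P(outcome | exposed) = 904/3478 = 0.25992
p₀ = P(outcome | unexposed) = 93/679 = 0.13697
Under exogeneity and monotonicity, PN = (p₁ − p₀) / p₁.
PN = (0.25992 − 0.13697) / 0.25992 = 0.12295 / 0.25992 ≈ 0.4730

PN ≈ 0.473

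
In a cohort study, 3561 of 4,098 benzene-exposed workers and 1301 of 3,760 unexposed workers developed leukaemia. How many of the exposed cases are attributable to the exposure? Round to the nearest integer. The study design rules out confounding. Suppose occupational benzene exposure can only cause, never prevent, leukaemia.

about 2143 cases

p₁ = P(outcome | exposed) = 3561/4098 = 0.86896
p₀ = P(outcome | unexposed) = 1301/3760 = 0.34601
PN = (p₁ − p₀)/p₁ = (0.86896 − 0.34601) / 0.86896 ≈ 0.60181.
Attributable cases ≈ PN × (exposed cases) = 0.60181 × 3561 ≈ 2143.05.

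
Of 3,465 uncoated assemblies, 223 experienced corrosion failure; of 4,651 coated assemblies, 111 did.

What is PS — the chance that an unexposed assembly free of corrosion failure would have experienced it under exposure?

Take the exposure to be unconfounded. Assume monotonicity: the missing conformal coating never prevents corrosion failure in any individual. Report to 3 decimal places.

PS ≈ 0.041

p₁ = P(outcome | exposed) = 223/3465 = 0.064358
p₀ = P(outcome | unexposed) = 111/4651 = 0.023866
Under exogeneity and monotonicity, PS = (p₁ − p₀) / (1 − p₀).
PS = (0.064358 − 0.023866) / (1 − 0.023866) = 0.040492 / 0.97613 ≈ 0.0415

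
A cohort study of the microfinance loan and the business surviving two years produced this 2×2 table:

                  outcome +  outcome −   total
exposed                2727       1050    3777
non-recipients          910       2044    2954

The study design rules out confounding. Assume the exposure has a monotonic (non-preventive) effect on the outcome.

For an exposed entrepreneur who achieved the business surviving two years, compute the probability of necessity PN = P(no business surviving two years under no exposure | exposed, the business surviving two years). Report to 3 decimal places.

PN ≈ 0.573

p₁ = P(outcome | exposed) = 2727/3777 = 0.722
p₀ = P(outcome | unexposed) = 910/2954 = 0.30806
Under exogeneity and monotonicity, PN = (p₁ − p₀) / p₁.
PN = (0.722 − 0.30806) / 0.722 = 0.41394 / 0.722 ≈ 0.5733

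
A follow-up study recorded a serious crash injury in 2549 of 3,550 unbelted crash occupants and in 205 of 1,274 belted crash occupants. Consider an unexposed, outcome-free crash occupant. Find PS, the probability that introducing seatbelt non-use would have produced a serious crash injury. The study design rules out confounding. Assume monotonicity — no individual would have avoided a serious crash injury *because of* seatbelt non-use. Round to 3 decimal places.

p₁ = P(outcome | exposed) = 2549/3550 = 0.71803
p₀ = P(outcome | unexposed) = 205/1274 = 0.16091
Under exogeneity and monotonicity, PS = (p₁ − p₀) / (1 − p₀).
PS = (0.71803 − 0.16091) / (1 − 0.16091) = 0.55712 / 0.83909 ≈ 0.6640

PS ≈ 0.664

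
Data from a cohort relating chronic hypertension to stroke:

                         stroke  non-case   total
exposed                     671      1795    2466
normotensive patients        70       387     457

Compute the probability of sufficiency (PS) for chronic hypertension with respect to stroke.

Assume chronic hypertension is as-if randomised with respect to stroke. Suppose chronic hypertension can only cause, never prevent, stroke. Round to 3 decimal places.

p₁ = P(outcome | exposed) = 671/2466 = 0.2721
p₀ = P(outcome | unexposed) = 70/457 = 0.15317
Under exogeneity and monotonicity, PS = (p₁ − p₀) / (1 − p₀).
PS = (0.2721 − 0.15317) / (1 − 0.15317) = 0.11893 / 0.84683 ≈ 0.1404

PS ≈ 0.140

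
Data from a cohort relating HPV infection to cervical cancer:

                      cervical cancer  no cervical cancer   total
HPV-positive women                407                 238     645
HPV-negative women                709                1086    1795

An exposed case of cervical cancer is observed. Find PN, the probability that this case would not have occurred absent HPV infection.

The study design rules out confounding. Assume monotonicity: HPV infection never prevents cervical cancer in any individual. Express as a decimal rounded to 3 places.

p₁ = P(outcome | exposed) = 407/645 = 0.63101
p₀ = P(outcome | unexposed) = 709/1795 = 0.39499
Under exogeneity and monotonicity, PN = (p₁ − p₀)/p₁.
PN = (0.63101 − 0.39499) / 0.63101 ≈ 0.3740

PN ≈ 0.374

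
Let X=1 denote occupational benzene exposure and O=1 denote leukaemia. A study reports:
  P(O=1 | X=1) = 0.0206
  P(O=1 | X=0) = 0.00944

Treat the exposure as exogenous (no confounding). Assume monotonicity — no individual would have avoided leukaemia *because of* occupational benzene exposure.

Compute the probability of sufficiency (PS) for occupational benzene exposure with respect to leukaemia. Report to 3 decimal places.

PS ≈ 0.011

Let p₁ = 0.0206, p₀ = 0.00944.
Under exogeneity and monotonicity, PS = (p₁ − p₀) / (1 − p₀).
PS = (0.0206 − 0.00944) / (1 − 0.00944) = 0.01116 / 0.99056 ≈ 0.0113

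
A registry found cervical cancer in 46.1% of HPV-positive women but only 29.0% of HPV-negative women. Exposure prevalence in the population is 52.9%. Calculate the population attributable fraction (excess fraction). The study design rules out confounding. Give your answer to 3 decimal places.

PAF ≈ 0.238

p₁ = 0.461, p₀ = 0.29.
Overall risk P(Y=1) = π·p₁ + (1−π)·p₀ = 0.529×0.461 + 0.471×0.29 = 0.38046.
Under exogeneity, PAF = [P(Y=1) − p₀] / P(Y=1).
PAF = (0.38046 − 0.29) / 0.38046 ≈ 0.2378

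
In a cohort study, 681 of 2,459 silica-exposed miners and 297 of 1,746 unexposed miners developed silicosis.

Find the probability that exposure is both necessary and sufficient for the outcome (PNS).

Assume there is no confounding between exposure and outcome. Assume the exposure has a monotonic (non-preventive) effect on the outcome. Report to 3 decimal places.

p₁ = P(outcome | exposed) = 681/2459 = 0.27694
p₀ = P(outcome | unexposed) = 297/1746 = 0.1701
Under exogeneity and monotonicity, PNS = p₁ − p₀.
PNS = 0.27694 − 0.1701 = 0.10684

PNS ≈ 0.107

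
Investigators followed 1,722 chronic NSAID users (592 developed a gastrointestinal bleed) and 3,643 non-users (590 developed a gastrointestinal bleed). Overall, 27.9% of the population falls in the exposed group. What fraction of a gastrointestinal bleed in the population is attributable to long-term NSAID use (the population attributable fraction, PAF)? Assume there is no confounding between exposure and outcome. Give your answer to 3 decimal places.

p₁ = P(outcome | exposed) = 592/1722 = 0.34379
p₀ = P(outcome | unexposed) = 590/3643 = 0.16195
Overall risk P(Y=1) = π·p₁ + (1−π)·p₀ = 0.279×0.34379 + 0.721×0.16195 = 0.21269.
Under exogeneity, PAF = [P(Y=1) − p₀] / P(Y=1).
PAF = (0.21269 − 0.16195) / 0.21269 ≈ 0.2385

PAF ≈ 0.239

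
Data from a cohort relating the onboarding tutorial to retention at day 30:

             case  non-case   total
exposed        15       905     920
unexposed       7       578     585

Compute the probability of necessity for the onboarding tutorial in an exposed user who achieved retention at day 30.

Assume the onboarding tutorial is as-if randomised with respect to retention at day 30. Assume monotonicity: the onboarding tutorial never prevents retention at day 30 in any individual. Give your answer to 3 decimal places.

PN ≈ 0.266

p₁ = P(outcome | exposed) = 15/920 = 0.016304
p₀ = P(outcome | unexposed) = 7/585 = 0.011966
Under exogeneity and monotonicity, PN = (p₁ − p₀)/p₁.
PN = (0.016304 − 0.011966) / 0.016304 ≈ 0.2661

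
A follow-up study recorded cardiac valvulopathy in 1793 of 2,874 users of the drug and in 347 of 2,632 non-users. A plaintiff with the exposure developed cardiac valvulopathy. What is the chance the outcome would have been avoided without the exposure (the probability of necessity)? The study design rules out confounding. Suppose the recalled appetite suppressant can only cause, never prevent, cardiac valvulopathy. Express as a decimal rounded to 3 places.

PN ≈ 0.789

p₁ = P(outcome | exposed) = 1793/2874 = 0.62387
p₀ = P(outcome | unexposed) = 347/2632 = 0.13184
Under exogeneity and monotonicity, PN = (p₁ − p₀) / p₁.
PN = (0.62387 − 0.13184) / 0.62387 = 0.49203 / 0.62387 ≈ 0.7887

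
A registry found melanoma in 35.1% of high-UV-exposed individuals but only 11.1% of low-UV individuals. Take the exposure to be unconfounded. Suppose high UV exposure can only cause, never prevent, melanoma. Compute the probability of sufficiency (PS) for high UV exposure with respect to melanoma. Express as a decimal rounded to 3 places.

PS ≈ 0.270

p₁ = 0.351, p₀ = 0.111.
Under exogeneity and monotonicity, PS = (p₁ − p₀) / (1 − p₀).
PS = (0.351 − 0.111) / (1 − 0.111) = 0.24 / 0.889 ≈ 0.2700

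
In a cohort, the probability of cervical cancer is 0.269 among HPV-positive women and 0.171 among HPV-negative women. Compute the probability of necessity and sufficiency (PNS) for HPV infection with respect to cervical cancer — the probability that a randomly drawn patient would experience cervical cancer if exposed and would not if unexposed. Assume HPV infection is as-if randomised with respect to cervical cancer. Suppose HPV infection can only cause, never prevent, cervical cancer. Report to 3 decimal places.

PNS ≈ 0.098

Let p₁ = 0.269, p₀ = 0.171.
Under exogeneity and monotonicity, PNS = p₁ − p₀.
PNS = 0.269 − 0.171 = 0.098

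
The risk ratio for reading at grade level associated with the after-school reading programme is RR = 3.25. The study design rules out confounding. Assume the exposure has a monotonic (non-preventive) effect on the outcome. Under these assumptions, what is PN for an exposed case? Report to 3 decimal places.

PN ≈ 0.692

Under exogeneity and monotonicity, PN = (RR − 1) / RR = 1 − 1/RR.
PN = (3.25 − 1) / 3.25 = 2.25 / 3.25 ≈ 0.6923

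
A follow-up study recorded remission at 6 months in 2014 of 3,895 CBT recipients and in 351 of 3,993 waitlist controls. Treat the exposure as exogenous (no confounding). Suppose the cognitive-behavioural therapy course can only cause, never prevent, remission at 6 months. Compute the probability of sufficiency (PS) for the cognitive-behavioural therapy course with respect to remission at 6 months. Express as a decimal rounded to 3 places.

p₁ = P(outcome | exposed) = 2014/3895 = 0.51707
p₀ = P(outcome | unexposed) = 351/3993 = 0.087904
Under exogeneity and monotonicity, PS = (p₁ − p₀) / (1 − p₀).
PS = (0.51707 − 0.087904) / (1 − 0.087904) = 0.42917 / 0.9121 ≈ 0.4705

PS ≈ 0.471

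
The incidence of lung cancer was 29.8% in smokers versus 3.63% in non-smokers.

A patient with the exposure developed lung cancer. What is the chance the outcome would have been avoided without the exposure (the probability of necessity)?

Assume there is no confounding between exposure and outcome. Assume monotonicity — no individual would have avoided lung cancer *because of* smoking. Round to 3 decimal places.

PN ≈ 0.878

p₁ = 0.298, p₀ = 0.0363.
Under exogeneity and monotonicity, PN = (p₁ − p₀) / p₁.
PN = (0.298 − 0.0363) / 0.298 = 0.2617 / 0.298 ≈ 0.8782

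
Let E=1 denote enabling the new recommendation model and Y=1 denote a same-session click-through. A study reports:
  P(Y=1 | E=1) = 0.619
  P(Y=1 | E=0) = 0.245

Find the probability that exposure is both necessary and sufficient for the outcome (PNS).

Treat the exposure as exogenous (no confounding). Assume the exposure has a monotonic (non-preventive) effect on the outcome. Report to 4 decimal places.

PNS ≈ 0.3740

Let p₁ = 0.619, p₀ = 0.245.
Under exogeneity and monotonicity, PNS = p₁ − p₀.
PNS = 0.619 − 0.245 = 0.374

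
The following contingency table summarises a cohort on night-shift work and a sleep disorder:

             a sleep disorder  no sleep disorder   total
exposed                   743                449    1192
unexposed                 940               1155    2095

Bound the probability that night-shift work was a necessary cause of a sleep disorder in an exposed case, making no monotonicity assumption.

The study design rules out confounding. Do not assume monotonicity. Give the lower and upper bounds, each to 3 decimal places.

0.280 ≤ PN ≤ 0.884

p₁ = P(outcome | exposed) = 743/1192 = 0.62332
p₀ = P(outcome | unexposed) = 940/2095 = 0.44869
Under exogeneity alone the bounds on PN are max{0,(p₁−p₀)/p₁} ≤ PN ≤ min{1,(1−p₀)/p₁}.
  lower = (p₁ − p₀)/p₁ = 0.17463 / 0.62332 ≈ 0.2802
  upper = min{1, (1 − p₀)/p₁} = 0.55131 / 0.62332 ≈ 0.8845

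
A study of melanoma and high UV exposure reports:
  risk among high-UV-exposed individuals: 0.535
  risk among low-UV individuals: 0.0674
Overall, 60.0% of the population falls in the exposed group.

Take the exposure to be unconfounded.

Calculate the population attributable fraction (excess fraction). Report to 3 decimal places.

PAF ≈ 0.806

Let p₁ = 0.535, p₀ = 0.0674.
Overall risk P(Y=1) = π·p₁ + (1−π)·p₀ = 0.6×0.535 + 0.4×0.0674 = 0.34796.
Under exogeneity, PAF = [P(Y=1) − p₀] / P(Y=1).
PAF = (0.34796 − 0.0674) / 0.34796 ≈ 0.8063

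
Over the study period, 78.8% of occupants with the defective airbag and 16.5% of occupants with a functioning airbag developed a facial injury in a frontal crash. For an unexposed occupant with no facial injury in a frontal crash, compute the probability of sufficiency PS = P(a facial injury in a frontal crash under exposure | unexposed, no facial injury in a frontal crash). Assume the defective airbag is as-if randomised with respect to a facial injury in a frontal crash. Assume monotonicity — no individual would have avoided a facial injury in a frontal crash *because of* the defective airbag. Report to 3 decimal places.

PS ≈ 0.746

p₁ = 0.788, p₀ = 0.165.
Under exogeneity and monotonicity, PS = (p₁ − p₀) / (1 − p₀).
PS = (0.788 − 0.165) / (1 − 0.165) = 0.623 / 0.835 ≈ 0.7461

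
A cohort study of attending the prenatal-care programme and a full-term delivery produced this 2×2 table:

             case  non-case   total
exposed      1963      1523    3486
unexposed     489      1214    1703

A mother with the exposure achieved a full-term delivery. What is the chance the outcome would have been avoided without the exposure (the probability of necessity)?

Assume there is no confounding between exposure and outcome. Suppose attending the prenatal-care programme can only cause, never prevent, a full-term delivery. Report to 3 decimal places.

p₁ = P(outcome | exposed) = 1963/3486 = 0.56311
p₀ = P(outcome | unexposed) = 489/1703 = 0.28714
Under exogeneity and monotonicity, PN = (p₁ − p₀)/p₁.
PN = (0.56311 − 0.28714) / 0.56311 ≈ 0.4901

PN ≈ 0.490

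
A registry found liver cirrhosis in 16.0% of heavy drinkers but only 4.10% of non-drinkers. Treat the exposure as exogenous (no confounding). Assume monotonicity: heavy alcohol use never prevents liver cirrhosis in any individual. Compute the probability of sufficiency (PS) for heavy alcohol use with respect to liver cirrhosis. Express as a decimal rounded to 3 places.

p₁ = 0.16, p₀ = 0.041.
Under exogeneity and monotonicity, PS = (p₁ − p₀) / (1 − p₀).
PS = (0.16 − 0.041) / (1 − 0.041) = 0.119 / 0.959 ≈ 0.1241

PS ≈ 0.124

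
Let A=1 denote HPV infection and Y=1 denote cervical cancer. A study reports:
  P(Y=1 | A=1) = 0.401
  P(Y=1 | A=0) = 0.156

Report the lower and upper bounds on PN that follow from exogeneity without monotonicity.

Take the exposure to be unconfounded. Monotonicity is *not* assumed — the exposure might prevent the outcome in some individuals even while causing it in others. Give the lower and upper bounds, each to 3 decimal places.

0.611 ≤ PN ≤ 1.000

Let p₁ = 0.401, p₀ = 0.156.
Under exogeneity alone the bounds on PN are max{0,(p₁−p₀)/p₁} ≤ PN ≤ min{1,(1−p₀)/p₁}.
  lower = (p₁ − p₀)/p₁ = 0.245 / 0.401 ≈ 0.6110
  upper = min{1, (1 − p₀)/p₁} = 0.844 / 0.401 ≈ 2.1047 → capped at 1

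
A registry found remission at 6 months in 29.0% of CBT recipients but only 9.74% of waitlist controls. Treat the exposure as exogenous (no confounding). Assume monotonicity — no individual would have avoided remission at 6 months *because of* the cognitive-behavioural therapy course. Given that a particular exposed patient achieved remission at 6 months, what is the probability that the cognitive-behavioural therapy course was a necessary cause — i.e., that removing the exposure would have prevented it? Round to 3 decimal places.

PN ≈ 0.664

p₁ = 0.29, p₀ = 0.0974.
Under exogeneity and monotonicity, PN = (p₁ − p₀) / p₁.
PN = (0.29 − 0.0974) / 0.29 = 0.1926 / 0.29 ≈ 0.6641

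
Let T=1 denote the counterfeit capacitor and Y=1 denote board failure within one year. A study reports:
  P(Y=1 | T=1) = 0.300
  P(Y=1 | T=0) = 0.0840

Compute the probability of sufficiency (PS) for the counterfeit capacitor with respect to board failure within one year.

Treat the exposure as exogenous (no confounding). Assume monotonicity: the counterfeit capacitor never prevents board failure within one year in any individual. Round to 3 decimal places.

PS ≈ 0.236

Let p₁ = 0.3, p₀ = 0.084.
Under exogeneity and monotonicity, PS = (p₁ − p₀) / (1 − p₀).
PS = (0.3 − 0.084) / (1 − 0.084) = 0.216 / 0.916 ≈ 0.2358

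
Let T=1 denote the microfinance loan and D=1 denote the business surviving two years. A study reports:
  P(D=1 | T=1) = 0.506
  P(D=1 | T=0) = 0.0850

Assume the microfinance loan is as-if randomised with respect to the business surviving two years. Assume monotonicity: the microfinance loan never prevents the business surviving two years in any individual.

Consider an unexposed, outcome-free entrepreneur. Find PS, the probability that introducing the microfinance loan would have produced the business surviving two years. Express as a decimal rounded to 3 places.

Let p₁ = 0.506, p₀ = 0.085.
Under exogeneity and monotonicity, PS = (p₁ − p₀) / (1 − p₀).
PS = (0.506 − 0.085) / (1 − 0.085) = 0.421 / 0.915 ≈ 0.4601

PS ≈ 0.460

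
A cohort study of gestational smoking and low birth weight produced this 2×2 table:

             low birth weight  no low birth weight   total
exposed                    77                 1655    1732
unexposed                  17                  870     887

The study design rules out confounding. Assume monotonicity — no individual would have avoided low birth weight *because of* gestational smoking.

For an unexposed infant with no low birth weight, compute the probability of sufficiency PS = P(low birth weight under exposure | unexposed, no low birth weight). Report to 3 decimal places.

p₁ = P(outcome | exposed) = 77/1732 = 0.044457
p₀ = P(outcome | unexposed) = 17/887 = 0.019166
Under exogeneity and monotonicity, PS = (p₁ − p₀)/(1 − p₀).
PS = (0.044457 − 0.019166) / 0.98083 ≈ 0.0258

PS ≈ 0.026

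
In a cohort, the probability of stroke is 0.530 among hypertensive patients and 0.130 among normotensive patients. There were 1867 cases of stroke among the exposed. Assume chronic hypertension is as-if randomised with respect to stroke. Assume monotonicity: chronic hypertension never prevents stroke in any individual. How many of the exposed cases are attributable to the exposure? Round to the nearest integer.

Let p₁ = 0.53, p₀ = 0.13.
PN = (p₁ − p₀)/p₁ = (0.53 − 0.13) / 0.53 ≈ 0.75472.
Attributable cases ≈ PN × (exposed cases) = 0.75472 × 1867 ≈ 1409.06.

about 1409 cases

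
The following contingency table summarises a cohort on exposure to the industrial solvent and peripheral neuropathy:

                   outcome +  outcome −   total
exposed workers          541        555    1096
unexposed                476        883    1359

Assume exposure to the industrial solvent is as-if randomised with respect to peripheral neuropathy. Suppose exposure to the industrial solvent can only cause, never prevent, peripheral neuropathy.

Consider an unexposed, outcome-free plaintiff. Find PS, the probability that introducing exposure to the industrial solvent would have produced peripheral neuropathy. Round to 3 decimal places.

PS ≈ 0.221

p₁ = P(outcome | exposed) = 541/1096 = 0.49361
p₀ = P(outcome | unexposed) = 476/1359 = 0.35026
Under exogeneity and monotonicity, PS = (p₁ − p₀)/(1 − p₀).
PS = (0.49361 − 0.35026) / 0.64974 ≈ 0.2206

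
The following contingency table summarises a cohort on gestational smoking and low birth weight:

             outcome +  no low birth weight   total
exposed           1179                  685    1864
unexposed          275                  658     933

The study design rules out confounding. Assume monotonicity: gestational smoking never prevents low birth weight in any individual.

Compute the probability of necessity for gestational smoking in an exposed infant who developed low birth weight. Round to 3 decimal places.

PN ≈ 0.534

p₁ = P(outcome | exposed) = 1179/1864 = 0.63251
p₀ = P(outcome | unexposed) = 275/933 = 0.29475
Under exogeneity and monotonicity, PN = (p₁ − p₀)/p₁.
PN = (0.63251 − 0.29475) / 0.63251 ≈ 0.5340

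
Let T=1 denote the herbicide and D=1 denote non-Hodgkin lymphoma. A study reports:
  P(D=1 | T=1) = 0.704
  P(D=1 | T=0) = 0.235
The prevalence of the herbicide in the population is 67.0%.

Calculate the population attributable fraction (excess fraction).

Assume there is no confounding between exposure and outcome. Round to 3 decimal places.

PAF ≈ 0.572

Let p₁ = 0.704, p₀ = 0.235.
Overall risk P(Y=1) = π·p₁ + (1−π)·p₀ = 0.67×0.704 + 0.33×0.235 = 0.54923.
Under exogeneity, PAF = [P(Y=1) − p₀] / P(Y=1).
PAF = (0.54923 − 0.235) / 0.54923 ≈ 0.5721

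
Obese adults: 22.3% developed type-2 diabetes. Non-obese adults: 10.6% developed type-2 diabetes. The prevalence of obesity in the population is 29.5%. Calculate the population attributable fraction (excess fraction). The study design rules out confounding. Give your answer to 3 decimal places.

p₁ = 0.223, p₀ = 0.106.
Overall risk P(Y=1) = π·p₁ + (1−π)·p₀ = 0.295×0.223 + 0.705×0.106 = 0.14052.
Under exogeneity, PAF = [P(Y=1) − p₀] / P(Y=1).
PAF = (0.14052 − 0.106) / 0.14052 ≈ 0.2456

PAF ≈ 0.246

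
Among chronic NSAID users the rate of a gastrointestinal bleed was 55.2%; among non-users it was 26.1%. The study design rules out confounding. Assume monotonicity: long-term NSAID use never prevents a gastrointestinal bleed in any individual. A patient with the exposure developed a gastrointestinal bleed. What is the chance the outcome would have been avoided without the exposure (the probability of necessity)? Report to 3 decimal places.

PN ≈ 0.527

p₁ = 0.552, p₀ = 0.261.
Under exogeneity and monotonicity, PN = (p₁ − p₀) / p₁.
PN = (0.552 − 0.261) / 0.552 = 0.291 / 0.552 ≈ 0.5272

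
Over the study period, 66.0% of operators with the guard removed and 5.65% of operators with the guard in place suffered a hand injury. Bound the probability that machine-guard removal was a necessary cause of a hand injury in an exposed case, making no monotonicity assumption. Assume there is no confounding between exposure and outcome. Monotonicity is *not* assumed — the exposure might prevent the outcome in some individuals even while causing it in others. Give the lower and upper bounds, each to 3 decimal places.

p₁ = 0.66, p₀ = 0.0565.
Under exogeneity alone the bounds on PN are max{0,(p₁−p₀)/p₁} ≤ PN ≤ min{1,(1−p₀)/p₁}.
  lower = (p₁ − p₀)/p₁ = 0.6035 / 0.66 ≈ 0.9144
  upper = min{1, (1 − p₀)/p₁} = 0.9435 / 0.66 ≈ 1.4295 → capped at 1

0.914 ≤ PN ≤ 1.000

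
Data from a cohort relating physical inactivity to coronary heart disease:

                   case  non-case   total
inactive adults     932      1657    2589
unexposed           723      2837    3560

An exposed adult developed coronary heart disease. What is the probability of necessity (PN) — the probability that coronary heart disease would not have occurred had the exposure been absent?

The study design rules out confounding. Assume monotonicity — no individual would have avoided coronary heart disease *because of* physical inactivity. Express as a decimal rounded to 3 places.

p₁ = P(outcome | exposed) = 932/2589 = 0.35998
p₀ = P(outcome | unexposed) = 723/3560 = 0.20309
Under exogeneity and monotonicity, PN = (p₁ − p₀)/p₁.
PN = (0.35998 − 0.20309) / 0.35998 ≈ 0.4358

PN ≈ 0.436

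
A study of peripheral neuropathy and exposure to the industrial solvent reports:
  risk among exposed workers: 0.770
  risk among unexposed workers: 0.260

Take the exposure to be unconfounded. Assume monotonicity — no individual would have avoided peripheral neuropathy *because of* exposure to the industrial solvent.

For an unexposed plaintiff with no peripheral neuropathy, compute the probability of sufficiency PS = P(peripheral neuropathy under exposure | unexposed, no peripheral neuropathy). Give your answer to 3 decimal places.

Let p₁ = 0.77, p₀ = 0.26.
Under exogeneity and monotonicity, PS = (p₁ − p₀) / (1 − p₀).
PS = (0.77 − 0.26) / (1 − 0.26) = 0.51 / 0.74 ≈ 0.6892

PS ≈ 0.689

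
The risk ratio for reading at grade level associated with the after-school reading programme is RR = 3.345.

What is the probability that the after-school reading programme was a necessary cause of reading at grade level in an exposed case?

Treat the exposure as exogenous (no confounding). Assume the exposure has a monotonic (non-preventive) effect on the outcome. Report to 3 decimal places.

PN ≈ 0.701

Under exogeneity and monotonicity, PN = (RR − 1) / RR = 1 − 1/RR.
PN = (3.345 − 1) / 3.345 = 2.345 / 3.345 ≈ 0.7010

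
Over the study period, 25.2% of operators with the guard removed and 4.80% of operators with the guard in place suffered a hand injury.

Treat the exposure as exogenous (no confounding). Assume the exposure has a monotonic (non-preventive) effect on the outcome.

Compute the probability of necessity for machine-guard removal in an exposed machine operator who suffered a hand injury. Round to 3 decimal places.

p₁ = 0.252, p₀ = 0.048.
Under exogeneity and monotonicity, PN = (p₁ − p₀) / p₁.
PN = (0.252 − 0.048) / 0.252 = 0.204 / 0.252 ≈ 0.8095

PN ≈ 0.810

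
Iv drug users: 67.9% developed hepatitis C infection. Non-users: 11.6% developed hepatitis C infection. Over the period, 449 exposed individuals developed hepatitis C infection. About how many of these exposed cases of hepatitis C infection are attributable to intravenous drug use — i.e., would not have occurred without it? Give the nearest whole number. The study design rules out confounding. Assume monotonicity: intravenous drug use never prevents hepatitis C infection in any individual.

p₁ = 0.679, p₀ = 0.116.
PN = (p₁ − p₀)/p₁ = (0.679 − 0.116) / 0.679 ≈ 0.82916.
Attributable cases ≈ PN × (exposed cases) = 0.82916 × 449 ≈ 372.29.

about 372 cases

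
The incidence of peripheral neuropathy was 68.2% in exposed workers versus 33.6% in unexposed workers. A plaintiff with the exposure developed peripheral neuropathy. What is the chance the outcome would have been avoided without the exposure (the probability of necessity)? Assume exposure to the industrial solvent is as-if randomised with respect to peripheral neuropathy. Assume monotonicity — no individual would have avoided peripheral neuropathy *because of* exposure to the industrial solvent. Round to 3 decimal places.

PN ≈ 0.507

p₁ = 0.682, p₀ = 0.336.
Under exogeneity and monotonicity, PN = (p₁ − p₀) / p₁.
PN = (0.682 − 0.336) / 0.682 = 0.346 / 0.682 ≈ 0.5073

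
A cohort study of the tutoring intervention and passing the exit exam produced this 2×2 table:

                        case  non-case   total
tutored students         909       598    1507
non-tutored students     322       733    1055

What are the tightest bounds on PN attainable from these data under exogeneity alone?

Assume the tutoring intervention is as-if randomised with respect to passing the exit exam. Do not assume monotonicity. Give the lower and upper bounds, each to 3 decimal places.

0.494 ≤ PN ≤ 1.000

p₁ = P(outcome | exposed) = 909/1507 = 0.60319
p₀ = P(outcome | unexposed) = 322/1055 = 0.30521
Under exogeneity alone the bounds on PN are max{0,(p₁−p₀)/p₁} ≤ PN ≤ min{1,(1−p₀)/p₁}.
  lower = (p₁ − p₀)/p₁ = 0.29797 / 0.60319 ≈ 0.4940
  upper = min{1, (1 − p₀)/p₁} = 0.69479 / 0.60319 ≈ 1.1519 → capped at 1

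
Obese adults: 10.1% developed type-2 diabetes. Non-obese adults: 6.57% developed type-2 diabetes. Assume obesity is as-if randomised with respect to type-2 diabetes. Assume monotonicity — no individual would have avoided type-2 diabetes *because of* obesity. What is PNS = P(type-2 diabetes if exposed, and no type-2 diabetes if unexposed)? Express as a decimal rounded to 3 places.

PNS ≈ 0.035

p₁ = 0.101, p₀ = 0.0657.
Under exogeneity and monotonicity, PNS = p₁ − p₀.
PNS = 0.101 − 0.0657 = 0.0353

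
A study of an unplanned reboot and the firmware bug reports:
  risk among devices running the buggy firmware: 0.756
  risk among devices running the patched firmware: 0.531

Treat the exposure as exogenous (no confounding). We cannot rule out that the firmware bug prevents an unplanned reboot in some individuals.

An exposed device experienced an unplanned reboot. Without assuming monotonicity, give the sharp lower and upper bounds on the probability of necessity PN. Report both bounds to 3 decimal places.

0.298 ≤ PN ≤ 0.620

Let p₁ = 0.756, p₀ = 0.531.
Under exogeneity alone the bounds on PN are max{0,(p₁−p₀)/p₁} ≤ PN ≤ min{1,(1−p₀)/p₁}.
  lower = (p₁ − p₀)/p₁ = 0.225 / 0.756 ≈ 0.2976
  upper = min{1, (1 − p₀)/p₁} = 0.469 / 0.756 ≈ 0.6204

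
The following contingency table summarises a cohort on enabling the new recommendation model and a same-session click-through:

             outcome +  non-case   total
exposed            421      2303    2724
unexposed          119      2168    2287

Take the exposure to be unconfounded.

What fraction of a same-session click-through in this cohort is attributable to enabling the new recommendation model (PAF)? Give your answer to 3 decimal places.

p₁ = P(outcome | exposed) = 421/2724 = 0.15455
p₀ = P(outcome | unexposed) = 119/2287 = 0.052033
Exposure prevalence π = 2724/5011 = 0.5436; overall risk P(Y=1) = 0.10776.
Under exogeneity, PAF = [P(Y=1) − p₀]/P(Y=1).
PAF = (0.10776 − 0.052033) / 0.10776 ≈ 0.5172

PAF ≈ 0.517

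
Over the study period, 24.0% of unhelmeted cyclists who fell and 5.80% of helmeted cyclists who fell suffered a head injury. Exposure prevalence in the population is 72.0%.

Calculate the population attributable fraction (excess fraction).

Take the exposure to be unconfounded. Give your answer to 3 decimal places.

p₁ = 0.24, p₀ = 0.058.
Overall risk P(Y=1) = π·p₁ + (1−π)·p₀ = 0.72×0.24 + 0.28×0.058 = 0.18904.
Under exogeneity, PAF = [P(Y=1) − p₀] / P(Y=1).
PAF = (0.18904 − 0.058) / 0.18904 ≈ 0.6932

PAF ≈ 0.693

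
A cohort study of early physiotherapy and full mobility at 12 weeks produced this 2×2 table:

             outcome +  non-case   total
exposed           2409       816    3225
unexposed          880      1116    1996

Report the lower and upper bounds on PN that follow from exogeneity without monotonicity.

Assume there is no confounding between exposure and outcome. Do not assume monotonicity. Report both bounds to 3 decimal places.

0.410 ≤ PN ≤ 0.749

p₁ = P(outcome | exposed) = 2409/3225 = 0.74698
p₀ = P(outcome | unexposed) = 880/1996 = 0.44088
Under exogeneity alone the bounds on PN are max{0,(p₁−p₀)/p₁} ≤ PN ≤ min{1,(1−p₀)/p₁}.
  lower = (p₁ − p₀)/p₁ = 0.30609 / 0.74698 ≈ 0.4098
  upper = min{1, (1 − p₀)/p₁} = 0.55912 / 0.74698 ≈ 0.7485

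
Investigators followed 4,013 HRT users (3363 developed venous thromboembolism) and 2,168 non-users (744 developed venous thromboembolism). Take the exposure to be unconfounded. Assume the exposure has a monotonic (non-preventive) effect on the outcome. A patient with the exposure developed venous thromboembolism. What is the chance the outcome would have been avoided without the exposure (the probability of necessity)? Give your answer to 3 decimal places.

p₁ = P(outcome | exposed) = 3363/4013 = 0.83803
p₀ = P(outcome | unexposed) = 744/2168 = 0.34317
Under exogeneity and monotonicity, PN = (p₁ − p₀) / p₁.
PN = (0.83803 − 0.34317) / 0.83803 = 0.49485 / 0.83803 ≈ 0.5905

PN ≈ 0.590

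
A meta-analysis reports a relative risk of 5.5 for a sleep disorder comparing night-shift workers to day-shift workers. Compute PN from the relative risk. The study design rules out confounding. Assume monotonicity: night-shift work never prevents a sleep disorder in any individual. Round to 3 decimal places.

Under exogeneity and monotonicity, PN = (RR − 1) / RR = 1 − 1/RR.
PN = (5.5 − 1) / 5.5 = 4.5 / 5.5 ≈ 0.8182

PN ≈ 0.818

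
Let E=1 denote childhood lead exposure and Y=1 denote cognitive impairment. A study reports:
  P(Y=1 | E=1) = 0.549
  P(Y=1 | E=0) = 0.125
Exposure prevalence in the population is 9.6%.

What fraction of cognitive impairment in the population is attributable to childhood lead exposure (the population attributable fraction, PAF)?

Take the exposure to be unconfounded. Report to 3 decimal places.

PAF ≈ 0.246

Let p₁ = 0.549, p₀ = 0.125.
Overall risk P(Y=1) = π·p₁ + (1−π)·p₀ = 0.096×0.549 + 0.904×0.125 = 0.1657.
Under exogeneity, PAF = [P(Y=1) − p₀] / P(Y=1).
PAF = (0.1657 − 0.125) / 0.1657 ≈ 0.2456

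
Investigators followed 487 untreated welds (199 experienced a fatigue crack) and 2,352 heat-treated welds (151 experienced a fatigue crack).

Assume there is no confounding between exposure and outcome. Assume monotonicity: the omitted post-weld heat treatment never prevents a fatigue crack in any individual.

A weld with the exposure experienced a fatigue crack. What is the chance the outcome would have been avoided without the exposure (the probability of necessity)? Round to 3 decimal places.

p₁ = P(outcome | exposed) = 199/487 = 0.40862
p₀ = P(outcome | unexposed) = 151/2352 = 0.064201
Under exogeneity and monotonicity, PN = (p₁ − p₀) / p₁.
PN = (0.40862 − 0.064201) / 0.40862 = 0.34442 / 0.40862 ≈ 0.8429

PN ≈ 0.843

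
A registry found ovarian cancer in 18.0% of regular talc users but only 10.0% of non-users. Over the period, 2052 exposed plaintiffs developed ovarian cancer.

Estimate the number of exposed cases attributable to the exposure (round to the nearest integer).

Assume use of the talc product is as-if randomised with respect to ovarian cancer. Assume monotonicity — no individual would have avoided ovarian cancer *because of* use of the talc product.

p₁ = 0.18, p₀ = 0.1.
PN = (p₁ − p₀)/p₁ = (0.18 − 0.1) / 0.18 ≈ 0.44444.
Attributable cases ≈ PN × (exposed cases) = 0.44444 × 2052 ≈ 912.00.

about 912 cases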